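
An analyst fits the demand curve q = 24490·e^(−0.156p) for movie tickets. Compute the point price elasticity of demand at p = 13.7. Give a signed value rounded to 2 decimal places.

-2.14

dq/dp = −0.156·q = -450.754. At p = 13.7, q = 2889.45.
Ed = (dq/dp)·(p/q) = (-450.754) × (13.7/2889.45) = -2.1372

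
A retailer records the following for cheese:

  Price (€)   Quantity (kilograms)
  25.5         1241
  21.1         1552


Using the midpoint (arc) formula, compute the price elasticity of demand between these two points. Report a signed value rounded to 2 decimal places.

-1.18

%ΔQ = (1552 − 1241) / [(1241 + 1552)/2] = 311/1396.5 = 0.222699…
%ΔP = (21.1 − 25.5) / [(25.5 + 21.1)/2] = -4.4/23.3 = -0.188841…
Arc Ed = %ΔQ / %ΔP = (311/1396.5) / (-4.4/23.3) = -1.1792…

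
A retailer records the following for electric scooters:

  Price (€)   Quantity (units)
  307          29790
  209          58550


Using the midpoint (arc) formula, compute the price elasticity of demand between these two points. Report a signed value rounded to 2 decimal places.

-1.71

%ΔQ = (58550 − 29790) / [(29790 + 58550)/2] = 28760/44170 = 0.651120…
%ΔP = (209 − 307) / [(307 + 209)/2] = -98/258 = -0.379844…
Arc Ed = %ΔQ / %ΔP = (28760/44170) / (-98/258) = -1.7141…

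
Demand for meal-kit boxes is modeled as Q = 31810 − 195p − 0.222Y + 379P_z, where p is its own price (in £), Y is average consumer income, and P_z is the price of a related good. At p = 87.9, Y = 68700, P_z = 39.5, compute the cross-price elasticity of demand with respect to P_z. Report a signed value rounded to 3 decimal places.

At the given values, Q = 31810 − 195(87.9) − 0.222(68700) + 379(39.5) = 14388.6.
∂Q/∂P_z = 379.
E = (379) × (39.5/14388.6) = 1.04044…

1.040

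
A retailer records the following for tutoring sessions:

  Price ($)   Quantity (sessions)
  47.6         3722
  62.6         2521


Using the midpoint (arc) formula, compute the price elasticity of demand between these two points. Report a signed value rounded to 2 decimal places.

%ΔQ = (2521 − 3722) / [(3722 + 2521)/2] = -1201/3121.5 = -0.384750…
%ΔP = (62.6 − 47.6) / [(47.6 + 62.6)/2] = 15/55.1 = 0.272232…
Arc Ed = %ΔQ / %ΔP = (-1201/3121.5) / (15/55.1) = -1.4133…

-1.41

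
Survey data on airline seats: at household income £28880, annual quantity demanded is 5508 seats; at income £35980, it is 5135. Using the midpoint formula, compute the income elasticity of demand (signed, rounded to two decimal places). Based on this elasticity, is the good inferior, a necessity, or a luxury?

-0.32; inferior

%ΔQ = (5135 − 5508)/[( 5508 + 5135)/2] = -373/5321.5 = -0.070093…
%ΔIncome = (35980 − 28880)/[( 28880 + 35980)/2] = 7100/32430 = 0.218933…
E_income = (-373/5321.5) / (7100/32430) = -0.3201…
E_income < 0 ⇒ inferior good.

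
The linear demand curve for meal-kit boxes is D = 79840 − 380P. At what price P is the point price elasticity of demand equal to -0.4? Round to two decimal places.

Ed = −380P/(79840 − 380P). Set this equal to -0.4:
380P = 0.4·(79840 − 380P) ⇒ 380P(1 + 0.4) = 0.4·79840
P = 0.4·79840 / (380·1.4) = 60.0300…

60.03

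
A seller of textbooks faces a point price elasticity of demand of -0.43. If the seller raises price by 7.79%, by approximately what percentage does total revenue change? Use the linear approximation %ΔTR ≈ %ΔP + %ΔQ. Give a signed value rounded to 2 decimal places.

+4.44%

%ΔQ ≈ Ed × %ΔP = (-0.43) × (+7.79%) = -3.3497%
%ΔTR ≈ %ΔP + %ΔQ = (+7.79%) + (-3.3497%) = +4.4403%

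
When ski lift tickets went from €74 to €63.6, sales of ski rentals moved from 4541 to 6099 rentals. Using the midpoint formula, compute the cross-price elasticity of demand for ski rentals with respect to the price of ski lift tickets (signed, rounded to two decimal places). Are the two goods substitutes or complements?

%ΔQ_{ski rentals} = (6099 − 4541)/avg = 1558/5320 = 0.292857…
%ΔP_{ski lift tickets} = (63.6 − 74)/avg = -10.4/68.8 = -0.151162…
E_cross = (1558/5320) / (-10.4/68.8) = -1.9373…
E_cross < 0 ⇒ the goods are complements.

-1.94; complements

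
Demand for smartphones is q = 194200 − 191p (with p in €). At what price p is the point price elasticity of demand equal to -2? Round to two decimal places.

677.84

Ed = −191p/(194200 − 191p). Set this equal to -2:
191p = 2·(194200 − 191p) ⇒ 191p(1 + 2) = 2·194200
p = 2·194200 / (191·3) = 677.8359…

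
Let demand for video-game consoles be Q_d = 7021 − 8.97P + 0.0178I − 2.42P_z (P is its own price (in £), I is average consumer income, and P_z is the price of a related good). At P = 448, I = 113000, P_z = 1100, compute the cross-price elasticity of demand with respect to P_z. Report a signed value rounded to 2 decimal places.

At the given values, Q_d = 7021 − 8.97(448) + 0.0178(113000) − 2.42(1100) = 2351.84.
∂Q_d/∂P_z = -2.42.
E = (-2.42) × (1100/2351.84) = -1.1318…

-1.13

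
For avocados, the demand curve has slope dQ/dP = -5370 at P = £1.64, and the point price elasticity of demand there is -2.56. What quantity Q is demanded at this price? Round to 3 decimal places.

3440.156

Ed = (dQ/dP)·(P/Q) ⇒ Q = (dQ/dP)·P/Ed = (-5370)·1.64/(-2.56) = 3440.15625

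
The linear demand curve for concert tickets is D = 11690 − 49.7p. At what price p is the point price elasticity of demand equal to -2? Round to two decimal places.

Ed = −49.7p/(11690 − 49.7p). Set this equal to -2:
49.7p = 2·(11690 − 49.7p) ⇒ 49.7p(1 + 2) = 2·11690
p = 2·11690 / (49.7·3) = 156.8075…

156.81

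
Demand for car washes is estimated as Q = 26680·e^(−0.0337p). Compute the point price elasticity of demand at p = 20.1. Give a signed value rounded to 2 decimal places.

-0.68

dQ/dp = −0.0337·Q = -456.707. At p = 20.1, Q = 13552.1.
Ed = (dQ/dp)·(p/Q) = (-456.707) × (20.1/13552.1) = -0.6773…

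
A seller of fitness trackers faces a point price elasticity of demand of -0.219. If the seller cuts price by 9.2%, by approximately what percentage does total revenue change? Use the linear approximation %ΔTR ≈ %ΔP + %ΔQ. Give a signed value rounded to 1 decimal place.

%ΔQ ≈ Ed × %ΔP = (-0.219) × (-9.2%) = +2.0148%
%ΔTR ≈ %ΔP + %ΔQ = (-9.2%) + (+2.0148%) = -7.1852%

-7.2%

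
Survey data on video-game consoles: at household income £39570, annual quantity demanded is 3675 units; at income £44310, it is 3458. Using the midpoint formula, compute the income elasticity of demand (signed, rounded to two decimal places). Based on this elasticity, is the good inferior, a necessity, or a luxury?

%ΔQ = (3458 − 3675)/[( 3675 + 3458)/2] = -217/3566.5 = -0.060843…
%ΔIncome = (44310 − 39570)/[( 39570 + 44310)/2] = 4740/41940 = 0.113018…
E_income = (-217/3566.5) / (4740/41940) = -0.5383…
E_income < 0 ⇒ inferior good.

-0.54; inferior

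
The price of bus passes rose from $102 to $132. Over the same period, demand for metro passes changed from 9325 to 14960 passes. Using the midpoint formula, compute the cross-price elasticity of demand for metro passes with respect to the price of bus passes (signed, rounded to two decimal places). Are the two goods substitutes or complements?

1.81; substitutes

%ΔQ_{metro passes} = (14960 − 9325)/avg = 5635/12142.5 = 0.464072…
%ΔP_{bus passes} = (132 − 102)/avg = 30/117 = 0.256410…
E_cross = (5635/12142.5) / (30/117) = 1.8098…
E_cross > 0 ⇒ the goods are substitutes.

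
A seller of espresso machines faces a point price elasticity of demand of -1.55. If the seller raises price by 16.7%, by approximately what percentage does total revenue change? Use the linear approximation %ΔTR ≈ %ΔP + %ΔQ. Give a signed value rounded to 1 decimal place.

-9.2%

%ΔQ ≈ Ed × %ΔP = (-1.55) × (+16.7%) = -25.8850%
%ΔTR ≈ %ΔP + %ΔQ = (+16.7%) + (-25.8850%) = -9.1850%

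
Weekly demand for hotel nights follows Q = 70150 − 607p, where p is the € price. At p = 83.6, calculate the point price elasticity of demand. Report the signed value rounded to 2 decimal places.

-2.62

dQ/dp = −607. At p = 83.6, Q = 70150 − 607(83.6) = 19404.8.
Ed = (dQ/dp)·(p/Q) = −607 × (83.6/19404.8) = -2.6150…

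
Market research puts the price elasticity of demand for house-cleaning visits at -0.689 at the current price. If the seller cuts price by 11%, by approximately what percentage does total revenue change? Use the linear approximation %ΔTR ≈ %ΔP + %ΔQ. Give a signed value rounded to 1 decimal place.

%ΔQ ≈ Ed × %ΔP = (-0.689) × (-11%) = +7.5790%
%ΔTR ≈ %ΔP + %ΔQ = (-11%) + (+7.5790%) = -3.4210%

-3.4%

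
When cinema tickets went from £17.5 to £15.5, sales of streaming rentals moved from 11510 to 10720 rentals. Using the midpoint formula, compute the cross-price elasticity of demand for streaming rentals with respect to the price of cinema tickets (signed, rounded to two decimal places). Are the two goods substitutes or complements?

%ΔQ_{streaming rentals} = (10720 − 11510)/avg = -790/11115 = -0.071075…
%ΔP_{cinema tickets} = (15.5 − 17.5)/avg = -2/16.5 = -0.121212…
E_cross = (-790/11115) / (-2/16.5) = 0.5863…
E_cross > 0 ⇒ the goods are substitutes.

0.59; substitutes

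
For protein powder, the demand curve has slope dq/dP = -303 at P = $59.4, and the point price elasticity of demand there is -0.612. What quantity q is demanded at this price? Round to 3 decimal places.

Ed = (dq/dP)·(P/q) ⇒ q = (dq/dP)·P/Ed = (-303)·59.4/(-0.612) = 29408.82352…

29408.824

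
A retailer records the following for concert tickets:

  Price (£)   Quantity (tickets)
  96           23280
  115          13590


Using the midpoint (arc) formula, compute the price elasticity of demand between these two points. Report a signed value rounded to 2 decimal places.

-2.92

%ΔQ = (13590 − 23280) / [(23280 + 13590)/2] = -9690/18435 = -0.525630…
%ΔP = (115 − 96) / [(96 + 115)/2] = 19/105.5 = 0.180094…
Arc Ed = %ΔQ / %ΔP = (-9690/18435) / (19/105.5) = -2.9186…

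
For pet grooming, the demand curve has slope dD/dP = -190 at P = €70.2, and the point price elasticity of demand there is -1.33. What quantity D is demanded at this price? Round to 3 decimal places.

10028.571

Ed = (dD/dP)·(P/D) ⇒ D = (dD/dP)·P/Ed = (-190)·70.2/(-1.33) = 10028.57142…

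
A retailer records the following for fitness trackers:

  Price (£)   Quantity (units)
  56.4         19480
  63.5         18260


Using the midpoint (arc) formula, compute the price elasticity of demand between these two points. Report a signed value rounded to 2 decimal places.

-0.55

%ΔQ = (18260 − 19480) / [(19480 + 18260)/2] = -1220/18870 = -0.064652…
%ΔP = (63.5 − 56.4) / [(56.4 + 63.5)/2] = 7.1/59.95 = 0.118432…
Arc Ed = %ΔQ / %ΔP = (-1220/18870) / (7.1/59.95) = -0.5459…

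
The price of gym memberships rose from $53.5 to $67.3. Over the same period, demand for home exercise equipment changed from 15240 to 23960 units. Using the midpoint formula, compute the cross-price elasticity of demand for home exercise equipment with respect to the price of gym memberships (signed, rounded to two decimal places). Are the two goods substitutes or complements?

%ΔQ_{home exercise equipment} = (23960 − 15240)/avg = 8720/19600 = 0.444897…
%ΔP_{gym memberships} = (67.3 − 53.5)/avg = 13.8/60.4 = 0.228476…
E_cross = (8720/19600) / (13.8/60.4) = 1.9472…
E_cross > 0 ⇒ the goods are substitutes.

1.95; substitutes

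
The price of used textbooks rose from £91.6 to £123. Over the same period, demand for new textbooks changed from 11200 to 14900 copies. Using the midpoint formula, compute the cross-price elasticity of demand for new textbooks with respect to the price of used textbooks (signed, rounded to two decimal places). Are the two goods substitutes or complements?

%ΔQ_{new textbooks} = (14900 − 11200)/avg = 3700/13050 = 0.283524…
%ΔP_{used textbooks} = (123 − 91.6)/avg = 31.4/107.3 = 0.292637…
E_cross = (3700/13050) / (31.4/107.3) = 0.9688…
E_cross > 0 ⇒ the goods are substitutes.

0.97; substitutes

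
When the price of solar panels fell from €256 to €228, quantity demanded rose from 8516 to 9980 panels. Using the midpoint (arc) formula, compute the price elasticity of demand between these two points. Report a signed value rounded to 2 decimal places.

%ΔQ = (9980 − 8516) / [(8516 + 9980)/2] = 1464/9248 = 0.158304…
%ΔP = (228 − 256) / [(256 + 228)/2] = -28/242 = -0.115702…
Arc Ed = %ΔQ / %ΔP = (1464/9248) / (-28/242) = -1.3682…

-1.37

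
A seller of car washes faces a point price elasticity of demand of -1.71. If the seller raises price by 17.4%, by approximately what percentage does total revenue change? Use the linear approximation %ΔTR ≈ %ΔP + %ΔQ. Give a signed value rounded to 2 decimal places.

%ΔQ ≈ Ed × %ΔP = (-1.71) × (+17.4%) = -29.7540%
%ΔTR ≈ %ΔP + %ΔQ = (+17.4%) + (-29.7540%) = -12.3540%

-12.35%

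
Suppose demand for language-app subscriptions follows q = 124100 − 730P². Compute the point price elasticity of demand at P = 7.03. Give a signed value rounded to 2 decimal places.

dq/dP = −2·730·P = -10263.8. At P = 7.03, q = 88022.743.
Ed = (dq/dP)·(P/q) = (-10263.8) × (7.03/88022.743) = -0.8197…

-0.82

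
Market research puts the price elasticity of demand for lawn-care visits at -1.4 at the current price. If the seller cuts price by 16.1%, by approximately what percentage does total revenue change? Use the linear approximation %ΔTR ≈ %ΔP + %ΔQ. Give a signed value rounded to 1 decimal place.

+6.4%

%ΔQ ≈ Ed × %ΔP = (-1.4) × (-16.1%) = +22.5400%
%ΔTR ≈ %ΔP + %ΔQ = (-16.1%) + (+22.5400%) = +6.4400%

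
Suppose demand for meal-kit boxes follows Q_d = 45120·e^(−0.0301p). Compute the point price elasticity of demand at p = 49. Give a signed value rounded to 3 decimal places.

-1.475

dQ_d/dp = −0.0301·Q_d = -310.738. At p = 49, Q_d = 10323.5.
Ed = (dQ_d/dp)·(p/Q_d) = (-310.738) × (49/10323.5) = -1.4749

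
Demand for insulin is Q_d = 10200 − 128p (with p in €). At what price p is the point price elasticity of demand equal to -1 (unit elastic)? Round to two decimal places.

39.84

Ed = −128p/(10200 − 128p). Set this equal to -1:
128p = 1·(10200 − 128p) ⇒ 128p(1 + 1) = 1·10200
p = 1·10200 / (128·2) = 39.8437…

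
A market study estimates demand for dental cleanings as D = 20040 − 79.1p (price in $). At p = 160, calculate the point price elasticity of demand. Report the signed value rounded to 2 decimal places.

-1.71

dD/dp = −79.1. At p = 160, D = 20040 − 79.1(160) = 7384.
Ed = (dD/dp)·(p/D) = −79.1 × (160/7384) = -1.7139…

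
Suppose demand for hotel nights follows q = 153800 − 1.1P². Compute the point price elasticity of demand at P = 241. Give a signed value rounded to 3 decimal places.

-1.421

dq/dP = −2·1.1·P = -530.2. At P = 241, q = 89910.9.
Ed = (dq/dP)·(P/q) = (-530.2) × (241/89910.9) = -1.42116…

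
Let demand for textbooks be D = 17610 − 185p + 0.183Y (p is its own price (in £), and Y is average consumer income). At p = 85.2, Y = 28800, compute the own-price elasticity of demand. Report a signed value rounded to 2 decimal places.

-2.21

At the given values, D = 17610 − 185(85.2) + 0.183(28800) = 7118.4.
∂D/∂p = −185.
E = (-185) × (85.2/7118.4) = -2.2142…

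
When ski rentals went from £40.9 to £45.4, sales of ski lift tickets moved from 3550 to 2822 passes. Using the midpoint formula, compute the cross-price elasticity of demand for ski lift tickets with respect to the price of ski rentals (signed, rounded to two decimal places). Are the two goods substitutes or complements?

%ΔQ_{ski lift tickets} = (2822 − 3550)/avg = -728/3186 = -0.228499…
%ΔP_{ski rentals} = (45.4 − 40.9)/avg = 4.5/43.15 = 0.104287…
E_cross = (-728/3186) / (4.5/43.15) = -2.1910…
E_cross < 0 ⇒ the goods are complements.

-2.19; complements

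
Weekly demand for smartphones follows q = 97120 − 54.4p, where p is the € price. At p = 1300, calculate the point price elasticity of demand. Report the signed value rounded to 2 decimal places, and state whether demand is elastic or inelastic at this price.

-2.68; elastic

dq/dp = −54.4. At p = 1300, q = 97120 − 54.4(1300) = 26400.
Ed = (dq/dp)·(p/q) = −54.4 × (1300/26400) = -2.6787…
|Ed| = 2.68 > 1, so demand is elastic.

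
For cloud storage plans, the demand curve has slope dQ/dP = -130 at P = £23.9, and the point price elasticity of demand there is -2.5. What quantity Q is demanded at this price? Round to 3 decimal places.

Ed = (dQ/dP)·(P/Q) ⇒ Q = (dQ/dP)·P/Ed = (-130)·23.9/(-2.5) = 1242.8

1242.800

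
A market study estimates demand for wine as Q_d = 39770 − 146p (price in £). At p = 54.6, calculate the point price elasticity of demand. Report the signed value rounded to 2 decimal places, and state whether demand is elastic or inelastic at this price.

-0.25; inelastic

dQ_d/dp = −146. At p = 54.6, Q_d = 39770 − 146(54.6) = 31798.4.
Ed = (dQ_d/dp)·(p/Q_d) = −146 × (54.6/31798.4) = -0.2506…
|Ed| = 0.25 < 1, so demand is inelastic.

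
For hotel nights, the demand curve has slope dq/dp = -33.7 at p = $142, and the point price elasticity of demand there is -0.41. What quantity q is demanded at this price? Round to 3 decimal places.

Ed = (dq/dp)·(p/q) ⇒ q = (dq/dp)·p/Ed = (-33.7)·142/(-0.41) = 11671.70731…

11671.707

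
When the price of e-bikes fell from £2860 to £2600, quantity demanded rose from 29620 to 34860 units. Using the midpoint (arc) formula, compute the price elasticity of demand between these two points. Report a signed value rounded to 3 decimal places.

-1.707

%ΔQ = (34860 − 29620) / [(29620 + 34860)/2] = 5240/32240 = 0.162531…
%ΔP = (2600 − 2860) / [(2860 + 2600)/2] = -260/2730 = -0.095238…
Arc Ed = %ΔQ / %ΔP = (5240/32240) / (-260/2730) = -1.70657…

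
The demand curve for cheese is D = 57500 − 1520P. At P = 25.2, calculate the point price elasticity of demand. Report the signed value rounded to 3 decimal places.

-1.995

dD/dP = −1520. At P = 25.2, D = 57500 − 1520(25.2) = 19196.
Ed = (dD/dP)·(P/D) = −1520 × (25.2/19196) = -1.99541…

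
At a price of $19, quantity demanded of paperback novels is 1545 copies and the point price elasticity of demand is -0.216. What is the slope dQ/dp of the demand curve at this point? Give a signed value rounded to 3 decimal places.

-17.564

Ed = (dQ/dp)·(p/Q) ⇒ dQ/dp = Ed·Q/p = (-0.216)·1545/19 = -17.56421…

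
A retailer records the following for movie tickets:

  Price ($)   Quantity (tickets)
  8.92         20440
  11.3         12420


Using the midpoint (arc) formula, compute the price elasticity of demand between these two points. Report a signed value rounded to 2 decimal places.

%ΔQ = (12420 − 20440) / [(20440 + 12420)/2] = -8020/16430 = -0.488131…
%ΔP = (11.3 − 8.92) / [(8.92 + 11.3)/2] = 2.38/10.11 = 0.235410…
Arc Ed = %ΔQ / %ΔP = (-8020/16430) / (2.38/10.11) = -2.0735…

-2.07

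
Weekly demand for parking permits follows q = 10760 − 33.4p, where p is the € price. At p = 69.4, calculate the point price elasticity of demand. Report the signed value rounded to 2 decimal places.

dq/dp = −33.4. At p = 69.4, q = 10760 − 33.4(69.4) = 8442.04.
Ed = (dq/dp)·(p/q) = −33.4 × (69.4/8442.04) = -0.2745…

-0.27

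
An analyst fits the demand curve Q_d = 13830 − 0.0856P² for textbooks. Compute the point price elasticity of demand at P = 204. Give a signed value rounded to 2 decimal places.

-0.69

dQ_d/dP = −2·0.0856·P = -34.9248. At P = 204, Q_d = 10267.6704.
Ed = (dQ_d/dP)·(P/Q_d) = (-34.9248) × (204/10267.6704) = -0.6938…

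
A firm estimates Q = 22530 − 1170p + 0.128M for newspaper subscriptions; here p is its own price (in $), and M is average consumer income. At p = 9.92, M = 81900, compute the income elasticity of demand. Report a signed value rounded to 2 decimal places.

0.49

At the given values, Q = 22530 − 1170(9.92) + 0.128(81900) = 21406.8.
∂Q/∂M = 0.128.
E = (0.128) × (81900/21406.8) = 0.4897…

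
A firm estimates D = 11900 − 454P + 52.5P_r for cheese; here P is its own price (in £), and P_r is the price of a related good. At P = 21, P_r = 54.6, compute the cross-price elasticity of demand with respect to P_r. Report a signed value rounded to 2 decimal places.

At the given values, D = 11900 − 454(21) + 52.5(54.6) = 5232.5.
∂D/∂P_r = 52.5.
E = (52.5) × (54.6/5232.5) = 0.5478…

0.55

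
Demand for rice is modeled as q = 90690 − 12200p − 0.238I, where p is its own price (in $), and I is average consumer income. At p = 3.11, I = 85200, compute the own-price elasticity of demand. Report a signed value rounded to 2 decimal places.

-1.17

At the given values, q = 90690 − 12200(3.11) − 0.238(85200) = 32470.4.
∂q/∂p = −12200.
E = (-12200) × (3.11/32470.4) = -1.1685…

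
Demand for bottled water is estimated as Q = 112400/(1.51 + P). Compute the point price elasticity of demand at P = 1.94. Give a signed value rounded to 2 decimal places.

-0.56

dQ/dP = −112400/(1.51 + P)² = -9443.39. At P = 1.94, Q = 32579.7.
Ed = (dQ/dP)·(P/Q) = (-9443.39) × (1.94/32579.7) = -0.5623…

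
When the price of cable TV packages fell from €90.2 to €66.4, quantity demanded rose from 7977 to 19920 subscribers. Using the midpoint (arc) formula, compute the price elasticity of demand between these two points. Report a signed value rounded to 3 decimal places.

-2.817

%ΔQ = (19920 − 7977) / [(7977 + 19920)/2] = 11943/13948.5 = 0.856221…
%ΔP = (66.4 − 90.2) / [(90.2 + 66.4)/2] = -23.8/78.3 = -0.303959…
Arc Ed = %ΔQ / %ΔP = (11943/13948.5) / (-23.8/78.3) = -2.81689…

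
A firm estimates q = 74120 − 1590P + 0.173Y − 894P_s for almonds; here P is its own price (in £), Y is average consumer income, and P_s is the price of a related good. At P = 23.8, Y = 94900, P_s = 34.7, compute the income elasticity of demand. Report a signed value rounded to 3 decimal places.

0.757

At the given values, q = 74120 − 1590(23.8) + 0.173(94900) − 894(34.7) = 21673.9.
∂q/∂Y = 0.173.
E = (0.173) × (94900/21673.9) = 0.75748…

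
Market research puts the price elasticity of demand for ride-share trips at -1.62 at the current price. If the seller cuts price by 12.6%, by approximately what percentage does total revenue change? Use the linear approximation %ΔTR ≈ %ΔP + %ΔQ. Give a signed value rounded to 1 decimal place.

+7.8%

%ΔQ ≈ Ed × %ΔP = (-1.62) × (-12.6%) = +20.4120%
%ΔTR ≈ %ΔP + %ΔQ = (-12.6%) + (+20.4120%) = +7.8120%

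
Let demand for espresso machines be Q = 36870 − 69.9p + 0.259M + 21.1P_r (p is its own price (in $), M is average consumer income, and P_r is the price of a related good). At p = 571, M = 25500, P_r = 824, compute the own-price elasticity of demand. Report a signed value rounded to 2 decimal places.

-1.91

At the given values, Q = 36870 − 69.9(571) + 0.259(25500) + 21.1(824) = 20948.
∂Q/∂p = −69.9.
E = (-69.9) × (571/20948) = -1.9053…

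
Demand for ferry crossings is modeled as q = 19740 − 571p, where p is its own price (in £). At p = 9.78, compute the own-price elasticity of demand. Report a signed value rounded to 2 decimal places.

-0.39

At the given values, q = 19740 − 571(9.78) = 14155.62.
∂q/∂p = −571.
E = (-571) × (9.78/14155.62) = -0.3944…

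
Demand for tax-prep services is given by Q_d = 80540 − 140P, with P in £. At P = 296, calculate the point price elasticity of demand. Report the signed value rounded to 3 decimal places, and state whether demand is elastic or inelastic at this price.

dQ_d/dP = −140. At P = 296, Q_d = 80540 − 140(296) = 39100.
Ed = (dQ_d/dP)·(P/Q_d) = −140 × (296/39100) = -1.05984…
|Ed| = 1.060 > 1, so demand is elastic.

-1.060; elastic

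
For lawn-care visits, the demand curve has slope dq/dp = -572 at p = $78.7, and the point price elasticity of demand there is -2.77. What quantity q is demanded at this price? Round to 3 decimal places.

Ed = (dq/dp)·(p/q) ⇒ q = (dq/dp)·p/Ed = (-572)·78.7/(-2.77) = 16251.40794…

16251.408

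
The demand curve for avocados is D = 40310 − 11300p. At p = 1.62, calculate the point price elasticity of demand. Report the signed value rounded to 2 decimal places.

dD/dp = −11300. At p = 1.62, D = 40310 − 11300(1.62) = 22004.
Ed = (dD/dp)·(p/D) = −11300 × (1.62/22004) = -0.8319…

-0.83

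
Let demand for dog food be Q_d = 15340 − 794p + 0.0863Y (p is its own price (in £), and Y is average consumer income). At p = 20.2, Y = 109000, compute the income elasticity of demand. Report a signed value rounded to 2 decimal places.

At the given values, Q_d = 15340 − 794(20.2) + 0.0863(109000) = 8707.9.
∂Q_d/∂Y = 0.0863.
E = (0.0863) × (109000/8707.9) = 1.0802…

1.08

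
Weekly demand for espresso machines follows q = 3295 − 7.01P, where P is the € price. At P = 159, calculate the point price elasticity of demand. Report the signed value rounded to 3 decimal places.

-0.511

dq/dP = −7.01. At P = 159, q = 3295 − 7.01(159) = 2180.41.
Ed = (dq/dP)·(P/q) = −7.01 × (159/2180.41) = -0.51118…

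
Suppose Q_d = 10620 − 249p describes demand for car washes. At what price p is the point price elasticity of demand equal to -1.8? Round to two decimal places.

Ed = −249p/(10620 − 249p). Set this equal to -1.8:
249p = 1.8·(10620 − 249p) ⇒ 249p(1 + 1.8) = 1.8·10620
p = 1.8·10620 / (249·2.8) = 27.4182…

27.42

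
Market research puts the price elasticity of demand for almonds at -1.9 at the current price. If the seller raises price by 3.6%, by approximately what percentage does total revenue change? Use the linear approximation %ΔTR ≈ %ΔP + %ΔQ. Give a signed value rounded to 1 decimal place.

-3.2%

%ΔQ ≈ Ed × %ΔP = (-1.9) × (+3.6%) = -6.8400%
%ΔTR ≈ %ΔP + %ΔQ = (+3.6%) + (-6.8400%) = -3.2400%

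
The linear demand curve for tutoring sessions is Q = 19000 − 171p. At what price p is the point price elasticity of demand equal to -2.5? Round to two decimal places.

79.37

Ed = −171p/(19000 − 171p). Set this equal to -2.5:
171p = 2.5·(19000 − 171p) ⇒ 171p(1 + 2.5) = 2.5·19000
p = 2.5·19000 / (171·3.5) = 79.3650…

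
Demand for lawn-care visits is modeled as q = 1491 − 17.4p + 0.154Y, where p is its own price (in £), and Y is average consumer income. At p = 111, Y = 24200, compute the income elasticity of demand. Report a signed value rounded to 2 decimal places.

1.13

At the given values, q = 1491 − 17.4(111) + 0.154(24200) = 3286.4.
∂q/∂Y = 0.154.
E = (0.154) × (24200/3286.4) = 1.1340…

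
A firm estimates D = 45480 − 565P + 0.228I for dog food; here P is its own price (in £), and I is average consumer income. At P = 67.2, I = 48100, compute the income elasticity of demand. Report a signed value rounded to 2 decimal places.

At the given values, D = 45480 − 565(67.2) + 0.228(48100) = 18478.8.
∂D/∂I = 0.228.
E = (0.228) × (48100/18478.8) = 0.5934…

0.59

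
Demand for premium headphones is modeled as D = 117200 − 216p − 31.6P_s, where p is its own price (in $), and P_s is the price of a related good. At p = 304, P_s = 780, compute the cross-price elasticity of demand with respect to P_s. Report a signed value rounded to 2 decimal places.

-0.92

At the given values, D = 117200 − 216(304) − 31.6(780) = 26888.
∂D/∂P_s = -31.6.
E = (-31.6) × (780/26888) = -0.9166…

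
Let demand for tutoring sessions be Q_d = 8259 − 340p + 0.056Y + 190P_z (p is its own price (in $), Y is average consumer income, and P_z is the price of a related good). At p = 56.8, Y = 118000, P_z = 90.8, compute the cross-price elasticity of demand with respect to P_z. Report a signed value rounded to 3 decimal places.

1.347

At the given values, Q_d = 8259 − 340(56.8) + 0.056(118000) + 190(90.8) = 12807.
∂Q_d/∂P_z = 190.
E = (190) × (90.8/12807) = 1.34707…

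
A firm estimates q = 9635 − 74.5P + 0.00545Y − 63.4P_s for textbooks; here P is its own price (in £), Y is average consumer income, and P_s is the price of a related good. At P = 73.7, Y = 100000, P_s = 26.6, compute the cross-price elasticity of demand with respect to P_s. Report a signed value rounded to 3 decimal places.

-0.562

At the given values, q = 9635 − 74.5(73.7) + 0.00545(100000) − 63.4(26.6) = 3002.91.
∂q/∂P_s = -63.4.
E = (-63.4) × (26.6/3002.91) = -0.56160…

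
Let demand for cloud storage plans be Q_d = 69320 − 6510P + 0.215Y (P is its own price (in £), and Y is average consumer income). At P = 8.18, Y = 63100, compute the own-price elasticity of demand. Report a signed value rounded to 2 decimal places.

-1.80

At the given values, Q_d = 69320 − 6510(8.18) + 0.215(63100) = 29634.7.
∂Q_d/∂P = −6510.
E = (-6510) × (8.18/29634.7) = -1.7969…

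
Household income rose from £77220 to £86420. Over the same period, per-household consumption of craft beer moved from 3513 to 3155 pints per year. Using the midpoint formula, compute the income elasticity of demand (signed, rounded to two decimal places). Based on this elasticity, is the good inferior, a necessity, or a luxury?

%ΔQ = (3155 − 3513)/[( 3513 + 3155)/2] = -358/3334 = -0.107378…
%ΔIncome = (86420 − 77220)/[( 77220 + 86420)/2] = 9200/81820 = 0.112441…
E_income = (-358/3334) / (9200/81820) = -0.9549…
E_income < 0 ⇒ inferior good.

-0.95; inferior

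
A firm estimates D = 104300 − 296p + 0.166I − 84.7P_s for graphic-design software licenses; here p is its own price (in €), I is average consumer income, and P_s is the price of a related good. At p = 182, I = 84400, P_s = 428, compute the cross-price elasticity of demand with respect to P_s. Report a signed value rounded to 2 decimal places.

-1.29

At the given values, D = 104300 − 296(182) + 0.166(84400) − 84.7(428) = 28186.8.
∂D/∂P_s = -84.7.
E = (-84.7) × (428/28186.8) = -1.2861…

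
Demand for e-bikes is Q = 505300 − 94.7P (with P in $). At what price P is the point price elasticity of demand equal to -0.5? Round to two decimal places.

Ed = −94.7P/(505300 − 94.7P). Set this equal to -0.5:
94.7P = 0.5·(505300 − 94.7P) ⇒ 94.7P(1 + 0.5) = 0.5·505300
P = 0.5·505300 / (94.7·1.5) = 1778.5990…

1778.60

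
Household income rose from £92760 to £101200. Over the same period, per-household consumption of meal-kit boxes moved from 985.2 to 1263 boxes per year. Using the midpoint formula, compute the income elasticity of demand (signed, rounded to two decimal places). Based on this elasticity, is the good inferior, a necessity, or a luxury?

2.84; luxury

%ΔQ = (1263 − 985.2)/[( 985.2 + 1263)/2] = 277.8/1124.1 = 0.247131…
%ΔIncome = (101200 − 92760)/[( 92760 + 101200)/2] = 8440/96980 = 0.087028…
E_income = (277.8/1124.1) / (8440/96980) = 2.8396…
E_income > 1 ⇒ normal good, luxury.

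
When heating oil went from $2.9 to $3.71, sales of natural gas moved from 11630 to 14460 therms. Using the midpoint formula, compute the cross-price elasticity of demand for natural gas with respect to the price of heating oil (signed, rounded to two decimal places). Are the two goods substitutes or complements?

%ΔQ_{natural gas} = (14460 − 11630)/avg = 2830/13045 = 0.216941…
%ΔP_{heating oil} = (3.71 − 2.9)/avg = 0.81/3.305 = 0.245083…
E_cross = (2830/13045) / (0.81/3.305) = 0.8851…
E_cross > 0 ⇒ the goods are substitutes.

0.89; substitutes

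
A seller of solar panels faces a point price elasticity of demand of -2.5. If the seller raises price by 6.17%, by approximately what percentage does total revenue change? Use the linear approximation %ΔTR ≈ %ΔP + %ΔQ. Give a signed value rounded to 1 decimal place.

%ΔQ ≈ Ed × %ΔP = (-2.5) × (+6.17%) = -15.4250%
%ΔTR ≈ %ΔP + %ΔQ = (+6.17%) + (-15.4250%) = -9.2550%

-9.3%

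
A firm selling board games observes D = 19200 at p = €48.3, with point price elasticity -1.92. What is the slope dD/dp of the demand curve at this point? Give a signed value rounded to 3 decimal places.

Ed = (dD/dp)·(p/D) ⇒ dD/dp = Ed·D/p = (-1.92)·19200/48.3 = -763.22981…

-763.230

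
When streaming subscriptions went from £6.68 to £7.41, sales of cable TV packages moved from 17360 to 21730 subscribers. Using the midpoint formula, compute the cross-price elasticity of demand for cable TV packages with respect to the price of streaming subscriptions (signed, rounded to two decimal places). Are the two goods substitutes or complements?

%ΔQ_{cable TV packages} = (21730 − 17360)/avg = 4370/19545 = 0.223586…
%ΔP_{streaming subscriptions} = (7.41 − 6.68)/avg = 0.73/7.045 = 0.103619…
E_cross = (4370/19545) / (0.73/7.045) = 2.1577…
E_cross > 0 ⇒ the goods are substitutes.

2.16; substitutes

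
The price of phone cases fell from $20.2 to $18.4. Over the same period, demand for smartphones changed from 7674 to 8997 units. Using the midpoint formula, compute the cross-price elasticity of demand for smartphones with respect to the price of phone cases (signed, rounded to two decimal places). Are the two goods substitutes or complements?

%ΔQ_{smartphones} = (8997 − 7674)/avg = 1323/8335.5 = 0.158718…
%ΔP_{phone cases} = (18.4 − 20.2)/avg = -1.8/19.3 = -0.093264…
E_cross = (1323/8335.5) / (-1.8/19.3) = -1.7018…
E_cross < 0 ⇒ the goods are complements.

-1.70; complements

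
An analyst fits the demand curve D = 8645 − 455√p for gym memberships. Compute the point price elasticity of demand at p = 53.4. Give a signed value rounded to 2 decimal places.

dD/dp = −455/(2√p) = -31.1323. At p = 53.4, D = 5320.07.
Ed = (dD/dp)·(p/D) = (-31.1323) × (53.4/5320.07) = -0.3124…

-0.31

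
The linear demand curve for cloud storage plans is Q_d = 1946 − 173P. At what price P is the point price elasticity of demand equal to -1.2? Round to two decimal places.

6.14

Ed = −173P/(1946 − 173P). Set this equal to -1.2:
173P = 1.2·(1946 − 173P) ⇒ 173P(1 + 1.2) = 1.2·1946
P = 1.2·1946 / (173·2.2) = 6.1355…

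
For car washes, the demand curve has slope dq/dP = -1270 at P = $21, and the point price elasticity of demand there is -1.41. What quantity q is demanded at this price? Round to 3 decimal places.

Ed = (dq/dP)·(P/q) ⇒ q = (dq/dP)·P/Ed = (-1270)·21/(-1.41) = 18914.89361…

18914.894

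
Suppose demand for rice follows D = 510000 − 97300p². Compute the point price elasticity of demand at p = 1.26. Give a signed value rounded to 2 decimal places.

-0.87

dD/dp = −2·97300·p = -245196. At p = 1.26, D = 355526.52.
Ed = (dD/dp)·(p/D) = (-245196) × (1.26/355526.52) = -0.8689…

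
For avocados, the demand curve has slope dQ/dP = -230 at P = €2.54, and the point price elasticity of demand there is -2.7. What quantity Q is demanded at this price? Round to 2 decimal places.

216.37

Ed = (dQ/dP)·(P/Q) ⇒ Q = (dQ/dP)·P/Ed = (-230)·2.54/(-2.7) = 216.3703…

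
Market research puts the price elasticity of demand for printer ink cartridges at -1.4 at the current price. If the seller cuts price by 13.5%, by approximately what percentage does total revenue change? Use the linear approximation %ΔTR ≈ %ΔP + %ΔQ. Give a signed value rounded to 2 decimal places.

%ΔQ ≈ Ed × %ΔP = (-1.4) × (-13.5%) = +18.9000%
%ΔTR ≈ %ΔP + %ΔQ = (-13.5%) + (+18.9000%) = +5.4000%

+5.40%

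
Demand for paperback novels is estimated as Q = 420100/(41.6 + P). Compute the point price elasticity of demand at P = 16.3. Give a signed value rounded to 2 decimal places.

-0.28

dQ/dP = −420100/(41.6 + P)² = -125.313. At P = 16.3, Q = 7255.61.
Ed = (dQ/dP)·(P/Q) = (-125.313) × (16.3/7255.61) = -0.2815…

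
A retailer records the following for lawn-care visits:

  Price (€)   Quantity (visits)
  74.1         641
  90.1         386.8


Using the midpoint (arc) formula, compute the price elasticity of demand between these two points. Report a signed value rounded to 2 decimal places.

-2.54

%ΔQ = (386.8 − 641) / [(641 + 386.8)/2] = -254.2/513.9 = -0.494648…
%ΔP = (90.1 − 74.1) / [(74.1 + 90.1)/2] = 16/82.1 = 0.194884…
Arc Ed = %ΔQ / %ΔP = (-254.2/513.9) / (16/82.1) = -2.5381…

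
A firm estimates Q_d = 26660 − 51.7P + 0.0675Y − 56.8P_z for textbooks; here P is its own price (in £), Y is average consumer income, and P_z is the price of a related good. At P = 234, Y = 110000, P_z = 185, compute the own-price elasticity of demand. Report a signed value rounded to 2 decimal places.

-1.05

At the given values, Q_d = 26660 − 51.7(234) + 0.0675(110000) − 56.8(185) = 11479.2.
∂Q_d/∂P = −51.7.
E = (-51.7) × (234/11479.2) = -1.0538…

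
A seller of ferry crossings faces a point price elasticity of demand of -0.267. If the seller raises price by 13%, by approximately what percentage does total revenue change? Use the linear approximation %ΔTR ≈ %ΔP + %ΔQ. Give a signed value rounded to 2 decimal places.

%ΔQ ≈ Ed × %ΔP = (-0.267) × (+13%) = -3.4710%
%ΔTR ≈ %ΔP + %ΔQ = (+13%) + (-3.4710%) = +9.5290%

+9.53%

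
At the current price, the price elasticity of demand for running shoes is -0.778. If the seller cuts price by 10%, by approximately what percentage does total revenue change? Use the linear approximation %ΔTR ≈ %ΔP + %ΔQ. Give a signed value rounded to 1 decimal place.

-2.2%

%ΔQ ≈ Ed × %ΔP = (-0.778) × (-10%) = +7.7800%
%ΔTR ≈ %ΔP + %ΔQ = (-10%) + (+7.7800%) = -2.2200%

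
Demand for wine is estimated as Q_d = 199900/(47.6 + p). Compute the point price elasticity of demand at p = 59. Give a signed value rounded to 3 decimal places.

dQ_d/dp = −199900/(47.6 + p)² = -17.5913. At p = 59, Q_d = 1875.23.
Ed = (dQ_d/dp)·(p/Q_d) = (-17.5913) × (59/1875.23) = -0.55347…

-0.553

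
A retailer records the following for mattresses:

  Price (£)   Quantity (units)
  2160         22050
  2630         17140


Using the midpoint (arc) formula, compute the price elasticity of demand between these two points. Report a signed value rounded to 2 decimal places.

-1.28

%ΔQ = (17140 − 22050) / [(22050 + 17140)/2] = -4910/19595 = -0.250574…
%ΔP = (2630 − 2160) / [(2160 + 2630)/2] = 470/2395 = 0.196242…
Arc Ed = %ΔQ / %ΔP = (-4910/19595) / (470/2395) = -1.2768…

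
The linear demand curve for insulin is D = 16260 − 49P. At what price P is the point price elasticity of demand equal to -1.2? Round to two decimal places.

181.00

Ed = −49P/(16260 − 49P). Set this equal to -1.2:
49P = 1.2·(16260 − 49P) ⇒ 49P(1 + 1.2) = 1.2·16260
P = 1.2·16260 / (49·2.2) = 181.0018…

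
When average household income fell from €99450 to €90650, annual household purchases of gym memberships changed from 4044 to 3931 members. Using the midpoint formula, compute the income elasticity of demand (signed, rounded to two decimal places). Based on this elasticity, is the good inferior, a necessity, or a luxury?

%ΔQ = (3931 − 4044)/[( 4044 + 3931)/2] = -113/3987.5 = -0.028338…
%ΔIncome = (90650 − 99450)/[( 99450 + 90650)/2] = -8800/95050 = -0.092582…
E_income = (-113/3987.5) / (-8800/95050) = 0.3060…
0 < E_income < 1 ⇒ normal good, necessity.

0.31; necessity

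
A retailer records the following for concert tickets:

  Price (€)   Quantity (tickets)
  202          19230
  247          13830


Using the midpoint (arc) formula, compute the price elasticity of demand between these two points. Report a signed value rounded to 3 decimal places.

%ΔQ = (13830 − 19230) / [(19230 + 13830)/2] = -5400/16530 = -0.326678…
%ΔP = (247 − 202) / [(202 + 247)/2] = 45/224.5 = 0.200445…
Arc Ed = %ΔQ / %ΔP = (-5400/16530) / (45/224.5) = -1.62976…

-1.630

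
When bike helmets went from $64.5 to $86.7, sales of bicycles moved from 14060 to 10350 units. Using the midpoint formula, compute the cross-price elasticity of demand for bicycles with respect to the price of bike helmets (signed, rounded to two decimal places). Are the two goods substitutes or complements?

%ΔQ_{bicycles} = (10350 − 14060)/avg = -3710/12205 = -0.303973…
%ΔP_{bike helmets} = (86.7 − 64.5)/avg = 22.2/75.6 = 0.293650…
E_cross = (-3710/12205) / (22.2/75.6) = -1.0351…
E_cross < 0 ⇒ the goods are complements.

-1.04; complements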